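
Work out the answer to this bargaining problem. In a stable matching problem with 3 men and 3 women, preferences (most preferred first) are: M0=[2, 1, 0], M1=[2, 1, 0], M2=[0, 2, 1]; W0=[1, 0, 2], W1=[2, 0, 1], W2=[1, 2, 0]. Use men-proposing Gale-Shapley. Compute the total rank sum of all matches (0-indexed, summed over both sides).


Step 1: Run Gale-Shapley (men propose, women hold best offer):
  M0 proposes to W2; she accepts
  M1 proposes to W2; she switches from M0
  M2 proposes to W0; she accepts
  M0 proposes to W1; she accepts
Step 2: Final matching: W0-M2, W1-M0, W2-M1
Step 3: 0-indexed ranks (man's rank of his match, then woman's): 0 + 2 + 1 + 1 + 0 + 0
Step 4: Total rank sum = 4

4


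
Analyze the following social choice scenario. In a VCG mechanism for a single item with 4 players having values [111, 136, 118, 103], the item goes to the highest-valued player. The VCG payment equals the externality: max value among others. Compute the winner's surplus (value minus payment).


Step 1: The winner is the agent with the highest value: agent 1 with value 136
Step 2: Values of other agents: [111, 118, 103]
Step 3: VCG payment = max of others' values = 118
Step 4: Surplus = 136 - 118 = 18

18


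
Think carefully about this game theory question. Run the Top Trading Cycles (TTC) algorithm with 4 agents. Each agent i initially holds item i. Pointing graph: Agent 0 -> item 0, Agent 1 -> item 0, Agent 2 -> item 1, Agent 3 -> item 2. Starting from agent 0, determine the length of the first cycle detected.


Step 1: Trace the pointer graph from agent 0: 0 -> 0
Step 2: A cycle is detected when we revisit agent 0
Step 3: The cycle is: 0 -> 0
Step 4: Cycle length = 1

1


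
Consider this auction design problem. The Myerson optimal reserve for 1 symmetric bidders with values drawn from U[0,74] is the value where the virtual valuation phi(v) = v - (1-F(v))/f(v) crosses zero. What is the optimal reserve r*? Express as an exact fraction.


Step 1: For U[0,74], F(v) = v/74 and f(v) = 1/74
Step 2: phi(v) = v - (1 - v/74)/(1/74) = v - (74 - v) = 2v - 74
Step 3: Set phi(r*) = 0: 2r* - 74 = 0
Step 4: r* = 74/2 = 37 (the number of bidders n = 1 does not enter)

37


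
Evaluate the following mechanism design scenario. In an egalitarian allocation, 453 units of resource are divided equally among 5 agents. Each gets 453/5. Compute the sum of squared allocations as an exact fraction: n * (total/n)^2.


Step 1: Each agent's share = 453/5
Step 2: Square of each share = (453/5)^2 = 205209/25
Step 3: Sum of squares = 5 * 205209/25 = 205209/5

205209/5


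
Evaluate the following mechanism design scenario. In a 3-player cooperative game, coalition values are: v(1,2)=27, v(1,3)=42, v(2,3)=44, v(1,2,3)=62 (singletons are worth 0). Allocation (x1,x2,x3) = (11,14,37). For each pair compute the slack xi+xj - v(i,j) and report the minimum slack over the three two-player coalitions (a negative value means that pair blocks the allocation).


Step 1: Slack for coalition (1,2): x1+x2 - v12 = 25 - 27 = -2
Step 2: Slack for coalition (1,3): x1+x3 - v13 = 48 - 42 = 6
Step 3: Slack for coalition (2,3): x2+x3 - v23 = 51 - 44 = 7
Step 4: Minimum slack = min(-2, 6, 7) = -2, attained by (1,2); coalition (1,2) can block (slack < 0), so the allocation is not in the core

-2


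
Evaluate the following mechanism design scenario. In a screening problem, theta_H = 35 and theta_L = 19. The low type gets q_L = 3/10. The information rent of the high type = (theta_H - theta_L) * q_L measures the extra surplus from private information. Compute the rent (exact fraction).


Step 1: theta_H - theta_L = 35 - 19 = 16
Step 2: Information rent = (theta_H - theta_L) * q_L
Step 3: = 16 * 3/10
Step 4: = 24/5

24/5


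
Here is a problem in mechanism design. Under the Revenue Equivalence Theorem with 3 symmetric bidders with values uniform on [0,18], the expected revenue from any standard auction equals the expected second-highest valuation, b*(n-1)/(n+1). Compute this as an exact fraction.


Step 1: By Revenue Equivalence, expected revenue = b*(n-1)/(n+1)
Step 2: Substituting n = 3, b = 18
Step 3: Revenue = 18*(3-1)/(3+1) = 18*2/4
Step 4: Revenue = 36/4 = 9

9


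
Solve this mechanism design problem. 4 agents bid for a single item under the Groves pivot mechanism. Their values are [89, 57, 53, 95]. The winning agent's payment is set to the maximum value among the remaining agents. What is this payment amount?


Step 1: The efficient winner is agent 3 with value 95
Step 2: Other agents' values: [89, 57, 53]
Step 3: Pivot payment = max(others) = 89
Step 4: The winner pays 89

89


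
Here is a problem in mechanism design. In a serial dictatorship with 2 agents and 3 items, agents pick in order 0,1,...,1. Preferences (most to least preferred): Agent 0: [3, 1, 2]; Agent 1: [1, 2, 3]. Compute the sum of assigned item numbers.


Step 1: Agent 0 picks item 3
Step 2: Agent 1 picks item 1
Step 3: Sum = 3 + 1 = 4

4


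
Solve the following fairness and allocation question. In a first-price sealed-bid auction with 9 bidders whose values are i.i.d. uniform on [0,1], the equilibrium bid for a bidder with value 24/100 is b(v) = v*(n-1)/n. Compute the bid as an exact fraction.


Step 1: The symmetric BNE bidding function is b(v) = v * (n-1) / n
Step 2: Substitute v = 6/25 and n = 9
Step 3: b = 6/25 * 8/9
Step 4: b = 16/75

16/75


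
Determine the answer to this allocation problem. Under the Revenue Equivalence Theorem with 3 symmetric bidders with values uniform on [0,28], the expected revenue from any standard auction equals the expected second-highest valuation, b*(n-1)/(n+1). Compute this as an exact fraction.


Step 1: By Revenue Equivalence, expected revenue = b*(n-1)/(n+1)
Step 2: Substituting n = 3, b = 28
Step 3: Revenue = 28*(3-1)/(3+1) = 28*2/4
Step 4: Revenue = 56/4 = 14

14


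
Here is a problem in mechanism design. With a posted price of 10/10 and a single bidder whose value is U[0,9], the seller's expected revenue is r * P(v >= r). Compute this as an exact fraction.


Step 1: Posted price r = 1, value support [0,9]
Step 2: P(v >= r) = (9 - 1)/9 = 8/9
Step 3: Expected revenue = r * P(v >= r) = 1 * 8/9
Step 4: Revenue = 8/9

8/9


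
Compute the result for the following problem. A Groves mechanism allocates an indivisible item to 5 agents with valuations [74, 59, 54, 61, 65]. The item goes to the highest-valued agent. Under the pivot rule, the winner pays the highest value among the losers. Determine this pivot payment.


Step 1: The efficient winner is agent 0 with value 74
Step 2: Other agents' values: [59, 54, 61, 65]
Step 3: Pivot payment = max(others) = 65
Step 4: The winner pays 65

65


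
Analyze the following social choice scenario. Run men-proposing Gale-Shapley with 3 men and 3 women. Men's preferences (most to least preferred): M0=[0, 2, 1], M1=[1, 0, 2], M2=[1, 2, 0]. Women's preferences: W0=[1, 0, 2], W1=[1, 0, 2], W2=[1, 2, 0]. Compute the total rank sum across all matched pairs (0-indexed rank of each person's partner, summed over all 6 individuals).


Step 1: Run Gale-Shapley (men propose, women hold best offer):
  M0 proposes to W0; she accepts
  M1 proposes to W1; she accepts
  M2 proposes to W1; rejected
  M2 proposes to W2; she accepts
Step 2: Final matching: W0-M0, W1-M1, W2-M2
Step 3: 0-indexed ranks (man's rank of his match, then woman's): 0 + 1 + 0 + 0 + 1 + 1
Step 4: Total rank sum = 3

3


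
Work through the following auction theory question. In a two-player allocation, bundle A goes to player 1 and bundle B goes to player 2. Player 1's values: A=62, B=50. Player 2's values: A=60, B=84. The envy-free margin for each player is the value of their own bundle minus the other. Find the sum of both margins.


Step 1: Player 1's margin = v1(A) - v1(B) = 62 - 50 = 12
Step 2: Player 2's margin = v2(B) - v2(A) = 84 - 60 = 24
Step 3: Total margin = 12 + 24 = 36

36


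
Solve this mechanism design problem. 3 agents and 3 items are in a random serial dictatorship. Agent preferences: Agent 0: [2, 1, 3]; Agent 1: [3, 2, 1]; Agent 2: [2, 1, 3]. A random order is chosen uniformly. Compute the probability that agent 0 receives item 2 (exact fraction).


Step 1: Agent 0 wants item 2
Step 2: There are 6 possible orderings of agents
Step 3: In 3 orderings, agent 0 gets item 2
Step 4: Probability = 3/6 = 1/2

1/2


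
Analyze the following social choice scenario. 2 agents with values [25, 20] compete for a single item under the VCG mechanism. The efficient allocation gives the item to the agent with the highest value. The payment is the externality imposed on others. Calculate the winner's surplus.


Step 1: The winner is the agent with the highest value: agent 0 with value 25
Step 2: Values of other agents: [20]
Step 3: VCG payment = max of others' values = 20
Step 4: Surplus = 25 - 20 = 5

5


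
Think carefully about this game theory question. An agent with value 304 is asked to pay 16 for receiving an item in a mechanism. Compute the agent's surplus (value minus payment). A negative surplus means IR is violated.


Step 1: Surplus = value - payment = 304 - 16 = 288
Step 2: IR is satisfied (surplus >= 0)

288


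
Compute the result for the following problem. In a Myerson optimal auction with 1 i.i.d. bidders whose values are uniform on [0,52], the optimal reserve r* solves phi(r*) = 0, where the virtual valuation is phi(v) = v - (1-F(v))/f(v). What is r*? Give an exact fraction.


Step 1: For U[0,52], F(v) = v/52 and f(v) = 1/52
Step 2: phi(v) = v - (1 - v/52)/(1/52) = v - (52 - v) = 2v - 52
Step 3: Set phi(r*) = 0: 2r* - 52 = 0
Step 4: r* = 52/2 = 26 (the number of bidders n = 1 does not enter)

26


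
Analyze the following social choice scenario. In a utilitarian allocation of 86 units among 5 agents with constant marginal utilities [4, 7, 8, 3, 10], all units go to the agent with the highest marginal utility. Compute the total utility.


Step 1: The marginal utilities are [4, 7, 8, 3, 10]
Step 2: The highest marginal utility is 10
Step 3: All 86 units go to that agent
Step 4: Total utility = 10 * 86 = 860

860


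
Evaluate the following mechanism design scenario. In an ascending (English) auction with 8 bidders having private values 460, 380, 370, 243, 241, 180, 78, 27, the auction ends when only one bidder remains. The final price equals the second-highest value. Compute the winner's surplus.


Step 1: Identify the highest value: 460
Step 2: Identify the second-highest value: 380
Step 3: The final price = second-highest value = 380
Step 4: Surplus = 460 - 380 = 80

80


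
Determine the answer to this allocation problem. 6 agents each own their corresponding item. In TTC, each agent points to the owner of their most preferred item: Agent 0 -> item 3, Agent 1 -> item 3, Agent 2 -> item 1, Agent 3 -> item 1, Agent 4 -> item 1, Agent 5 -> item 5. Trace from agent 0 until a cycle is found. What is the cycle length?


Step 1: Trace the pointer graph from agent 0: 0 -> 3 -> 1 -> 3
Step 2: A cycle is detected when we revisit agent 3
Step 3: The cycle is: 3 -> 1 -> 3
Step 4: Cycle length = 2

2


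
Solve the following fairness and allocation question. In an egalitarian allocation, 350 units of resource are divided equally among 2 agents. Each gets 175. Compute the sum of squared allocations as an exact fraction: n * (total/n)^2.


Step 1: Each agent's share = 350/2 = 175
Step 2: Square of each share = (175)^2 = 30625
Step 3: Sum of squares = 2 * 30625 = 61250

61250


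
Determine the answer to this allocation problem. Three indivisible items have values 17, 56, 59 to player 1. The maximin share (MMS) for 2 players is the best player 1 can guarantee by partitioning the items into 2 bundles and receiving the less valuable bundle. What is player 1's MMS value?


Step 1: Item values = 17, 56, 59
Step 2: Enumerate all 2-bundle partitions and take the smaller bundle:
  Partition 1: {17} vs {56,59} -> bundles 17, 115; min = 17
  Partition 2: {56} vs {17,59} -> bundles 56, 76; min = 56
  Partition 3: {59} vs {17,56} -> bundles 59, 73; min = 59
Step 3: MMS = max(17, 56, 59) = 59

59


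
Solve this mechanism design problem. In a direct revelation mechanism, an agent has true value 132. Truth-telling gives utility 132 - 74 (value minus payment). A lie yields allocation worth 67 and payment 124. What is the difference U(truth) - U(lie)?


Step 1: U(truth) = value - payment = 132 - 74 = 58
Step 2: U(lie) = allocation - payment = 67 - 124 = -57
Step 3: IC gap = 58 - (-57) = 115

115


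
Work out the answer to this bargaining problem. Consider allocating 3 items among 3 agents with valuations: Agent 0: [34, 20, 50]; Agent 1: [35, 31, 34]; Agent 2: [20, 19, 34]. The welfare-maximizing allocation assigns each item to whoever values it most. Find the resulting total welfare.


Step 1: For each item, find the maximum value among all agents.
Step 2: Item 0 -> Agent 1 (value 35)
Step 3: Item 1 -> Agent 1 (value 31)
Step 4: Item 2 -> Agent 0 (value 50)
Step 5: Total welfare = 35 + 31 + 50 = 116

116


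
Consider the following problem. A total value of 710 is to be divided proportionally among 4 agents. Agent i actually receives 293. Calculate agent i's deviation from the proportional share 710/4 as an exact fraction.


Step 1: Proportional share = 710/4 = 355/2
Step 2: Agent's actual allocation = 293
Step 3: Excess = 293 - 355/2 = 231/2

231/2


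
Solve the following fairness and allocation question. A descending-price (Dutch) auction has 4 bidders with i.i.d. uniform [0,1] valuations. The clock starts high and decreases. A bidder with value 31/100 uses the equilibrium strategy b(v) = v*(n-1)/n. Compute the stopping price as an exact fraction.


Step 1: Dutch auctions are strategically equivalent to first-price auctions
Step 2: The equilibrium bid is b(v) = v*(n-1)/n
Step 3: b = 31/100 * 3/4
Step 4: b = 93/400

93/400


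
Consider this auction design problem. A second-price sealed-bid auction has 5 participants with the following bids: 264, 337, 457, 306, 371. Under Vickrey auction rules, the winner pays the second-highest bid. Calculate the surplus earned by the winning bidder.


Step 1: Sort bids in descending order: 457, 371, 337, 306, 264
Step 2: The winning bid is the highest: 457
Step 3: The payment equals the second-highest bid: 371
Step 4: Surplus = winner's bid - payment = 457 - 371 = 86

86


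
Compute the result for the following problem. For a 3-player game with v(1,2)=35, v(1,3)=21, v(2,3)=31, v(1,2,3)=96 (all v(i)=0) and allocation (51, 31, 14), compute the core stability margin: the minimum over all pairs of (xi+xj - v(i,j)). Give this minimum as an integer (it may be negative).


Step 1: Slack for coalition (1,2): x1+x2 - v12 = 82 - 35 = 47
Step 2: Slack for coalition (1,3): x1+x3 - v13 = 65 - 21 = 44
Step 3: Slack for coalition (2,3): x2+x3 - v23 = 45 - 31 = 14
Step 4: Minimum slack = min(47, 44, 14) = 14, attained by (2,3); no pair can gain by deviating, so the allocation is in the core

14


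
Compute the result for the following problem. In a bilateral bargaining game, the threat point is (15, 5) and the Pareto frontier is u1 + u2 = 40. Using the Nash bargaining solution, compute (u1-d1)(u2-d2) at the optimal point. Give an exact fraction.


Step 1: The Nash solution splits surplus symmetrically above the disagreement point
Step 2: u1 = (total + d1 - d2)/2 = (40 + 15 - 5)/2 = 25
Step 3: u2 = (total - d1 + d2)/2 = (40 - 15 + 5)/2 = 15
Step 4: Nash product = (25 - 15) * (15 - 5)
Step 5: = 10 * 10 = 100

100


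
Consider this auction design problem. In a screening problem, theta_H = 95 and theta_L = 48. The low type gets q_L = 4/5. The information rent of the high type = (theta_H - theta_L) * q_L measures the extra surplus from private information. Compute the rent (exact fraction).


Step 1: theta_H - theta_L = 95 - 48 = 47
Step 2: Information rent = (theta_H - theta_L) * q_L
Step 3: = 47 * 4/5
Step 4: = 188/5

188/5


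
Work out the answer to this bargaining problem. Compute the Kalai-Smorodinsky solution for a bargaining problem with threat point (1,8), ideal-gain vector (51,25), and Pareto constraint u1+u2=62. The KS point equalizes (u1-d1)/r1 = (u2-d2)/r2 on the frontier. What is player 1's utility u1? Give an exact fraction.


Step 1: At the KS point, (u1-d1)/r1 = (u2-d2)/r2 = t and u1+u2 = 62
Step 2: u1 = d1 + r1*t and u2 = d2 + r2*t, so (d1 + r1*t) + (d2 + r2*t) = 62
Step 3: t = (62 - 1 - 8)/(51 + 25) = 53/76
Step 4: u1 = d1 + r1*t = 1 + 51 * 53/76 = 2779/76
Step 5: (Check: u2 = d2 + r2*t = 1933/76; u1+u2 = 2779/76 + 1933/76 = 62, on the frontier.)

2779/76


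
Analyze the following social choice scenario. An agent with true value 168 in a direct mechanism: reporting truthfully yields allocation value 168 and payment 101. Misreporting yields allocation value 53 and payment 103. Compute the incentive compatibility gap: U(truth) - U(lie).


Step 1: U(truth) = value - payment = 168 - 101 = 67
Step 2: U(lie) = allocation - payment = 53 - 103 = -50
Step 3: IC gap = 67 - (-50) = 117

117


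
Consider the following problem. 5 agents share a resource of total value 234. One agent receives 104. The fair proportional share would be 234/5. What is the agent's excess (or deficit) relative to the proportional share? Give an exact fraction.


Step 1: Proportional share = 234/5
Step 2: Agent's actual allocation = 104
Step 3: Excess = 104 - 234/5 = 286/5

286/5


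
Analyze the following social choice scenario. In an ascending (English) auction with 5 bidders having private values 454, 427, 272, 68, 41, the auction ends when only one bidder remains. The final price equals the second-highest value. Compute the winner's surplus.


Step 1: Identify the highest value: 454
Step 2: Identify the second-highest value: 427
Step 3: The final price = second-highest value = 427
Step 4: Surplus = 454 - 427 = 27

27


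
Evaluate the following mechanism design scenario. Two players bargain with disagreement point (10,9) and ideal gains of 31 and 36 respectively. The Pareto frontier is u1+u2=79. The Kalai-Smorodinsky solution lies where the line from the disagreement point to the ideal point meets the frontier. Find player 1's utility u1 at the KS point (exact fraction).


Step 1: At the KS point, (u1-d1)/r1 = (u2-d2)/r2 = t and u1+u2 = 79
Step 2: u1 = d1 + r1*t and u2 = d2 + r2*t, so (d1 + r1*t) + (d2 + r2*t) = 79
Step 3: t = (79 - 10 - 9)/(31 + 36) = 60/67
Step 4: u1 = d1 + r1*t = 10 + 31 * 60/67 = 2530/67
Step 5: (Check: u2 = d2 + r2*t = 2763/67; u1+u2 = 2530/67 + 2763/67 = 79, on the frontier.)

2530/67


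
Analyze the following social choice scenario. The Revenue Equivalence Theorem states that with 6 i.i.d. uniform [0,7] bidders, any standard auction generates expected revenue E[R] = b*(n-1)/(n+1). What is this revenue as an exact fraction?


Step 1: By Revenue Equivalence, expected revenue = b*(n-1)/(n+1)
Step 2: Substituting n = 6, b = 7
Step 3: Revenue = 7*(6-1)/(6+1) = 7*5/7
Step 4: Revenue = 35/7 = 5

5


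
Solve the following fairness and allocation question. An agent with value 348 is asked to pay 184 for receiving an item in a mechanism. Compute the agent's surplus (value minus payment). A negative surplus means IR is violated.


Step 1: Surplus = value - payment = 348 - 184 = 164
Step 2: IR is satisfied (surplus >= 0)

164


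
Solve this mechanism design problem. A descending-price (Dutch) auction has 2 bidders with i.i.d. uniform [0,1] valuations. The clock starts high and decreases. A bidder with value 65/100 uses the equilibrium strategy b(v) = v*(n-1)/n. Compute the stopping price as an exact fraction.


Step 1: Dutch auctions are strategically equivalent to first-price auctions
Step 2: The equilibrium bid is b(v) = v*(n-1)/n
Step 3: b = 13/20 * 1/2
Step 4: b = 13/40

13/40


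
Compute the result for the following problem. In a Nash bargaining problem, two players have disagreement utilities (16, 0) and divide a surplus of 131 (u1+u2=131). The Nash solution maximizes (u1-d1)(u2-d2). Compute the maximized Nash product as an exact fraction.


Step 1: The Nash solution splits surplus symmetrically above the disagreement point
Step 2: u1 = (total + d1 - d2)/2 = (131 + 16 - 0)/2 = 147/2
Step 3: u2 = (total - d1 + d2)/2 = (131 - 16 + 0)/2 = 115/2
Step 4: Nash product = (147/2 - 16) * (115/2 - 0)
Step 5: = 115/2 * 115/2 = 13225/4

13225/4


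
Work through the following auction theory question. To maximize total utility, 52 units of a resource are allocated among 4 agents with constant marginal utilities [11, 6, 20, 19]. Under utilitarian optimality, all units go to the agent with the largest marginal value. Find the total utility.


Step 1: The marginal utilities are [11, 6, 20, 19]
Step 2: The highest marginal utility is 20
Step 3: All 52 units go to that agent
Step 4: Total utility = 20 * 52 = 1040

1040


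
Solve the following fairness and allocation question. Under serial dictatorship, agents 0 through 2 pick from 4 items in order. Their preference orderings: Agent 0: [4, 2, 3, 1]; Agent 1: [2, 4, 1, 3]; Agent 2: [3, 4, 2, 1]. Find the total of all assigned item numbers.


Step 1: Agent 0 picks item 4
Step 2: Agent 1 picks item 2
Step 3: Agent 2 picks item 3
Step 4: Sum = 4 + 2 + 3 = 9

9


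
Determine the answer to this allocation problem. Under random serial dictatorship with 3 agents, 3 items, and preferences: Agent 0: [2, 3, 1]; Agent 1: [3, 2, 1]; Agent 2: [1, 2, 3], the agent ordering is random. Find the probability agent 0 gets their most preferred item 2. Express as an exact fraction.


Step 1: Agent 0 wants item 2
Step 2: There are 6 possible orderings of agents
Step 3: In 6 orderings, agent 0 gets item 2
Step 4: Probability = 6/6 = 1

1


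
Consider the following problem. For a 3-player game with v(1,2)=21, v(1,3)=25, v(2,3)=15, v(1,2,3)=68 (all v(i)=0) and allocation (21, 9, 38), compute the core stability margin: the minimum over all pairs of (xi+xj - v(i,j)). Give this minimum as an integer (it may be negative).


Step 1: Slack for coalition (1,2): x1+x2 - v12 = 30 - 21 = 9
Step 2: Slack for coalition (1,3): x1+x3 - v13 = 59 - 25 = 34
Step 3: Slack for coalition (2,3): x2+x3 - v23 = 47 - 15 = 32
Step 4: Minimum slack = min(9, 34, 32) = 9, attained by (1,2); no pair can gain by deviating, so the allocation is in the core

9


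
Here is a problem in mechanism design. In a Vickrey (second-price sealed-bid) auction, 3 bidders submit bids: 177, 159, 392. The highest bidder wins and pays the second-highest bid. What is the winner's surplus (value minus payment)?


Step 1: Sort bids in descending order: 392, 177, 159
Step 2: The winning bid is the highest: 392
Step 3: The payment equals the second-highest bid: 177
Step 4: Surplus = winner's bid - payment = 392 - 177 = 215

215


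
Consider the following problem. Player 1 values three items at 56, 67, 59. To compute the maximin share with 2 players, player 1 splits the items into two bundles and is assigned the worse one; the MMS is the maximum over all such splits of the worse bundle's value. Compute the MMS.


Step 1: Item values = 56, 67, 59
Step 2: Enumerate all 2-bundle partitions and take the smaller bundle:
  Partition 1: {56} vs {67,59} -> bundles 56, 126; min = 56
  Partition 2: {67} vs {56,59} -> bundles 67, 115; min = 67
  Partition 3: {59} vs {56,67} -> bundles 59, 123; min = 59
Step 3: MMS = max(56, 67, 59) = 67

67


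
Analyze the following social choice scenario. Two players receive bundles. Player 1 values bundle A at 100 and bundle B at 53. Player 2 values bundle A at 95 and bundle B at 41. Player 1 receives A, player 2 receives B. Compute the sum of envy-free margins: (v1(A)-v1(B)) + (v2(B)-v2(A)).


Step 1: Player 1's margin = v1(A) - v1(B) = 100 - 53 = 47
Step 2: Player 2's margin = v2(B) - v2(A) = 41 - 95 = -54
Step 3: Total margin = 47 + -54 = -7

-7


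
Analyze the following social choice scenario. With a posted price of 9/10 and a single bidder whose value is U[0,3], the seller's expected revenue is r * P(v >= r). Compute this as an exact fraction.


Step 1: Posted price r = 9/10, value support [0,3]
Step 2: P(v >= r) = (3 - 9/10)/3 = 7/10
Step 3: Expected revenue = r * P(v >= r) = 9/10 * 7/10
Step 4: Revenue = 63/100

63/100


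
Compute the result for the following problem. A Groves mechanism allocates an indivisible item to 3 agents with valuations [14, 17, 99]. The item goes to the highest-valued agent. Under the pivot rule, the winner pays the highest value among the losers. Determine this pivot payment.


Step 1: The efficient winner is agent 2 with value 99
Step 2: Other agents' values: [14, 17]
Step 3: Pivot payment = max(others) = 17
Step 4: The winner pays 17

17


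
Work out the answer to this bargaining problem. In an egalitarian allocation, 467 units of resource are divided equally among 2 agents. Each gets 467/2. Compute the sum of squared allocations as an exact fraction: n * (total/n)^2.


Step 1: Each agent's share = 467/2
Step 2: Square of each share = (467/2)^2 = 218089/4
Step 3: Sum of squares = 2 * 218089/4 = 218089/2

218089/2


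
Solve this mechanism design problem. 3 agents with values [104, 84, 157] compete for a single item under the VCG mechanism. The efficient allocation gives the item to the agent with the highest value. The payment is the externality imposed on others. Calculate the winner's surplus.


Step 1: The winner is the agent with the highest value: agent 2 with value 157
Step 2: Values of other agents: [104, 84]
Step 3: VCG payment = max of others' values = 104
Step 4: Surplus = 157 - 104 = 53

53


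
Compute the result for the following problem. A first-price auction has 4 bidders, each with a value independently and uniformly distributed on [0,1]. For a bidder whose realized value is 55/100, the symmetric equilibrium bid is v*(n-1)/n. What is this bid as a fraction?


Step 1: The symmetric BNE bidding function is b(v) = v * (n-1) / n
Step 2: Substitute v = 11/20 and n = 4
Step 3: b = 11/20 * 3/4
Step 4: b = 33/80

33/80


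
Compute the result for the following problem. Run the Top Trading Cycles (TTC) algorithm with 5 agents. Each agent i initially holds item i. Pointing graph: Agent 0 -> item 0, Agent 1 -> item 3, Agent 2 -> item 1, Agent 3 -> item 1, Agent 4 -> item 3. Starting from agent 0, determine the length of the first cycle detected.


Step 1: Trace the pointer graph from agent 0: 0 -> 0
Step 2: A cycle is detected when we revisit agent 0
Step 3: The cycle is: 0 -> 0
Step 4: Cycle length = 1

1


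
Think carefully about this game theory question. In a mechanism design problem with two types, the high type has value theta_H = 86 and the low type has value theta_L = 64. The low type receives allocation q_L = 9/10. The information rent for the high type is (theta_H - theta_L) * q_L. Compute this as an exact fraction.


Step 1: theta_H - theta_L = 86 - 64 = 22
Step 2: Information rent = (theta_H - theta_L) * q_L
Step 3: = 22 * 9/10
Step 4: = 99/5

99/5


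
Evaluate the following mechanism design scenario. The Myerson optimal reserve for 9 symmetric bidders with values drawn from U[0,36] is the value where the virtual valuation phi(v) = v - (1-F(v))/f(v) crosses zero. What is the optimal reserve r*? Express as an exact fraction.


Step 1: For U[0,36], F(v) = v/36 and f(v) = 1/36
Step 2: phi(v) = v - (1 - v/36)/(1/36) = v - (36 - v) = 2v - 36
Step 3: Set phi(r*) = 0: 2r* - 36 = 0
Step 4: r* = 36/2 = 18 (the number of bidders n = 9 does not enter)

18


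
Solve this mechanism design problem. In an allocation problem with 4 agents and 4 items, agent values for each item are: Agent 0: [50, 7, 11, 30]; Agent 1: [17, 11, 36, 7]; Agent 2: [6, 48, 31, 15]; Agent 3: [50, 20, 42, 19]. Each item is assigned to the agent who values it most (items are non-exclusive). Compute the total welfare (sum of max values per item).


Step 1: For each item, find the maximum value among all agents.
Step 2: Item 0 -> Agent 0 (value 50)
Step 3: Item 1 -> Agent 2 (value 48)
Step 4: Item 2 -> Agent 3 (value 42)
Step 5: Item 3 -> Agent 0 (value 30)
Step 6: Total welfare = 50 + 48 + 42 + 30 = 170

170


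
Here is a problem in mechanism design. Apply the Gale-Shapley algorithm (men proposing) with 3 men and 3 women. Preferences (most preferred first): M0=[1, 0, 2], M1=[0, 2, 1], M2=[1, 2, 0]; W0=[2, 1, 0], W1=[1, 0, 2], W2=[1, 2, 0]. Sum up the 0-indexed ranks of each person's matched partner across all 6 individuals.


Step 1: Run Gale-Shapley (men propose, women hold best offer):
  M0 proposes to W1; she accepts
  M1 proposes to W0; she accepts
  M2 proposes to W1; rejected
  M2 proposes to W2; she accepts
Step 2: Final matching: W0-M1, W1-M0, W2-M2
Step 3: 0-indexed ranks (man's rank of his match, then woman's): 0 + 1 + 0 + 1 + 1 + 1
Step 4: Total rank sum = 4

4


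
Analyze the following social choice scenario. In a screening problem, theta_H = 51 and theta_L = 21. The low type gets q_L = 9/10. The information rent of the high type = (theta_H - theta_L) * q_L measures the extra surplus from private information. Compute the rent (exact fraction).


Step 1: theta_H - theta_L = 51 - 21 = 30
Step 2: Information rent = (theta_H - theta_L) * q_L
Step 3: = 30 * 9/10
Step 4: = 27

27


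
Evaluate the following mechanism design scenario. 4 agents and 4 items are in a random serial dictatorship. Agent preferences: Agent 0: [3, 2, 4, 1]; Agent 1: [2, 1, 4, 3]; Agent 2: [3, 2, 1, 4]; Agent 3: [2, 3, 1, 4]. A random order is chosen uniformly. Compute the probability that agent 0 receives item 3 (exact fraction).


Step 1: Agent 0 wants item 3
Step 2: There are 24 possible orderings of agents
Step 3: In 11 orderings, agent 0 gets item 3
Step 4: Probability = 11/24

11/24


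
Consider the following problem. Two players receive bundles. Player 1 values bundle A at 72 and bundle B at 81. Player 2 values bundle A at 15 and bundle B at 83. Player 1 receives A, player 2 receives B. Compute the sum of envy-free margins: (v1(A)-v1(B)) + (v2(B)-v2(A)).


Step 1: Player 1's margin = v1(A) - v1(B) = 72 - 81 = -9
Step 2: Player 2's margin = v2(B) - v2(A) = 83 - 15 = 68
Step 3: Total margin = -9 + 68 = 59

59


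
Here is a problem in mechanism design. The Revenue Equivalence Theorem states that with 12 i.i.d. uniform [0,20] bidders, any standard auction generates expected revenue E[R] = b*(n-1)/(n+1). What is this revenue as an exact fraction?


Step 1: By Revenue Equivalence, expected revenue = b*(n-1)/(n+1)
Step 2: Substituting n = 12, b = 20
Step 3: Revenue = 20*(12-1)/(12+1) = 20*11/13
Step 4: Revenue = 220/13

220/13


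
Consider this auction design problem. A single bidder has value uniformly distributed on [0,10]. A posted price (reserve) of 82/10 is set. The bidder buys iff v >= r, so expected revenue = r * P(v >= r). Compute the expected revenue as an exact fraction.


Step 1: Posted price r = 41/5, value support [0,10]
Step 2: P(v >= r) = (10 - 41/5)/10 = 9/50
Step 3: Expected revenue = r * P(v >= r) = 41/5 * 9/50
Step 4: Revenue = 369/250

369/250


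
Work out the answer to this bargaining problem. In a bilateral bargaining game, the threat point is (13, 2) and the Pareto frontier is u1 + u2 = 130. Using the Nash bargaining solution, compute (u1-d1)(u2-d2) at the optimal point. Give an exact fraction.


Step 1: The Nash solution splits surplus symmetrically above the disagreement point
Step 2: u1 = (total + d1 - d2)/2 = (130 + 13 - 2)/2 = 141/2
Step 3: u2 = (total - d1 + d2)/2 = (130 - 13 + 2)/2 = 119/2
Step 4: Nash product = (141/2 - 13) * (119/2 - 2)
Step 5: = 115/2 * 115/2 = 13225/4

13225/4


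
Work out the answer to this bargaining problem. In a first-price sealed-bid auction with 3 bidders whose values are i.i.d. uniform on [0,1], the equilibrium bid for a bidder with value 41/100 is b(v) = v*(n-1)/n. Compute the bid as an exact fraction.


Step 1: The symmetric BNE bidding function is b(v) = v * (n-1) / n
Step 2: Substitute v = 41/100 and n = 3
Step 3: b = 41/100 * 2/3
Step 4: b = 41/150

41/150


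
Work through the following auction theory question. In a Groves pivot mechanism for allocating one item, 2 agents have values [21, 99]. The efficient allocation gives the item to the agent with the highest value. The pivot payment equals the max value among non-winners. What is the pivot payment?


Step 1: The efficient winner is agent 1 with value 99
Step 2: Other agents' values: [21]
Step 3: Pivot payment = max(others) = 21
Step 4: The winner pays 21

21


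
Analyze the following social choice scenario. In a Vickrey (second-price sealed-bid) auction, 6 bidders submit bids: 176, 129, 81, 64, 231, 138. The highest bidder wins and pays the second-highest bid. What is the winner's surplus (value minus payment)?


Step 1: Sort bids in descending order: 231, 176, 138, 129, 81, 64
Step 2: The winning bid is the highest: 231
Step 3: The payment equals the second-highest bid: 176
Step 4: Surplus = winner's bid - payment = 231 - 176 = 55

55


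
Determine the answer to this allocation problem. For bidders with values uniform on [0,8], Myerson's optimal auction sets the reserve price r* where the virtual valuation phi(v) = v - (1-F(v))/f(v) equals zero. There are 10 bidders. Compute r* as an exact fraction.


Step 1: For U[0,8], F(v) = v/8 and f(v) = 1/8
Step 2: phi(v) = v - (1 - v/8)/(1/8) = v - (8 - v) = 2v - 8
Step 3: Set phi(r*) = 0: 2r* - 8 = 0
Step 4: r* = 8/2 = 4 (the number of bidders n = 10 does not enter)

4


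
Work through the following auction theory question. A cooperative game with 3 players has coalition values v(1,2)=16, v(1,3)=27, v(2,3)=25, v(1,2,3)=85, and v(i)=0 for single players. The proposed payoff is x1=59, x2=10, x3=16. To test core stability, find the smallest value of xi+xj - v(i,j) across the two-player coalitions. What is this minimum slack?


Step 1: Slack for coalition (1,2): x1+x2 - v12 = 69 - 16 = 53
Step 2: Slack for coalition (1,3): x1+x3 - v13 = 75 - 27 = 48
Step 3: Slack for coalition (2,3): x2+x3 - v23 = 26 - 25 = 1
Step 4: Minimum slack = min(53, 48, 1) = 1, attained by (2,3); no pair can gain by deviating, so the allocation is in the core

1


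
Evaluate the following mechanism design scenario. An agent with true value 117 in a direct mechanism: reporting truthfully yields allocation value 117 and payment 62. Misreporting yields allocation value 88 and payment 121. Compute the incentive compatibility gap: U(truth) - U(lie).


Step 1: U(truth) = value - payment = 117 - 62 = 55
Step 2: U(lie) = allocation - payment = 88 - 121 = -33
Step 3: IC gap = 55 - (-33) = 88

88


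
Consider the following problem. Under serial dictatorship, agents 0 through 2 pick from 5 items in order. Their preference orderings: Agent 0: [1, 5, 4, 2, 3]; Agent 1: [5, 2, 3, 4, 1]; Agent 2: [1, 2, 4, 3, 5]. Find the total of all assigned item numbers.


Step 1: Agent 0 picks item 1
Step 2: Agent 1 picks item 5
Step 3: Agent 2 picks item 2
Step 4: Sum = 1 + 5 + 2 = 8

8


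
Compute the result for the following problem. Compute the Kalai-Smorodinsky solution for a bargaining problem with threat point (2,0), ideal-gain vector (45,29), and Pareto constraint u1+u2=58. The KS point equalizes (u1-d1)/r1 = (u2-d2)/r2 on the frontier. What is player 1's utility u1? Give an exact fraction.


Step 1: At the KS point, (u1-d1)/r1 = (u2-d2)/r2 = t and u1+u2 = 58
Step 2: u1 = d1 + r1*t and u2 = d2 + r2*t, so (d1 + r1*t) + (d2 + r2*t) = 58
Step 3: t = (58 - 2 - 0)/(45 + 29) = 56/74 = 28/37
Step 4: u1 = d1 + r1*t = 2 + 45 * 28/37 = 1334/37
Step 5: (Check: u2 = d2 + r2*t = 812/37; u1+u2 = 1334/37 + 812/37 = 58, on the frontier.)

1334/37


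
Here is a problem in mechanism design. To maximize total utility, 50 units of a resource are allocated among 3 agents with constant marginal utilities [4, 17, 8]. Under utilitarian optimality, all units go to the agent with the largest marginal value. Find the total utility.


Step 1: The marginal utilities are [4, 17, 8]
Step 2: The highest marginal utility is 17
Step 3: All 50 units go to that agent
Step 4: Total utility = 17 * 50 = 850

850


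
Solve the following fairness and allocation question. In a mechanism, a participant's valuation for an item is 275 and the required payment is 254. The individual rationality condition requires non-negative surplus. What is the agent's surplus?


Step 1: Surplus = value - payment = 275 - 254 = 21
Step 2: IR is satisfied (surplus >= 0)

21


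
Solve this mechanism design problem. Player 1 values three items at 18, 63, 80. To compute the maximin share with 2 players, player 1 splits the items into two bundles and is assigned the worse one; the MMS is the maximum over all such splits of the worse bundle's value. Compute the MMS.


Step 1: Item values = 18, 63, 80
Step 2: Enumerate all 2-bundle partitions and take the smaller bundle:
  Partition 1: {18} vs {63,80} -> bundles 18, 143; min = 18
  Partition 2: {63} vs {18,80} -> bundles 63, 98; min = 63
  Partition 3: {80} vs {18,63} -> bundles 80, 81; min = 80
Step 3: MMS = max(18, 63, 80) = 80

80


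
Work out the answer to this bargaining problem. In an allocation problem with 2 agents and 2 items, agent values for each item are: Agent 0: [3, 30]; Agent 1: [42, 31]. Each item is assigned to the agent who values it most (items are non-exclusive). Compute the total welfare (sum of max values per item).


Step 1: For each item, find the maximum value among all agents.
Step 2: Item 0 -> Agent 1 (value 42)
Step 3: Item 1 -> Agent 1 (value 31)
Step 4: Total welfare = 42 + 31 = 73

73


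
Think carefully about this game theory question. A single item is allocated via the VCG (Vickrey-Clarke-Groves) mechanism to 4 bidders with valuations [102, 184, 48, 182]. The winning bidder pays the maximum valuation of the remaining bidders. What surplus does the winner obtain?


Step 1: The winner is the agent with the highest value: agent 1 with value 184
Step 2: Values of other agents: [102, 48, 182]
Step 3: VCG payment = max of others' values = 182
Step 4: Surplus = 184 - 182 = 2

2


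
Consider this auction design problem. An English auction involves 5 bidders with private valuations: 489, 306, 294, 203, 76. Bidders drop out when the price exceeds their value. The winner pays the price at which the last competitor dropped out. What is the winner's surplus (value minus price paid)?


Step 1: Identify the highest value: 489
Step 2: Identify the second-highest value: 306
Step 3: The final price = second-highest value = 306
Step 4: Surplus = 489 - 306 = 183

183


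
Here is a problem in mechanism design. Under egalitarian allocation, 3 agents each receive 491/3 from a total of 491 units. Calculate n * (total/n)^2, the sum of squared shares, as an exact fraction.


Step 1: Each agent's share = 491/3
Step 2: Square of each share = (491/3)^2 = 241081/9
Step 3: Sum of squares = 3 * 241081/9 = 241081/3

241081/3


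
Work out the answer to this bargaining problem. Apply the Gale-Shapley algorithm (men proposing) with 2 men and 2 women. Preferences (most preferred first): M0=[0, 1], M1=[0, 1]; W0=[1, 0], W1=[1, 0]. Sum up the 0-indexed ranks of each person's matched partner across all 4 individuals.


Step 1: Run Gale-Shapley (men propose, women hold best offer):
  M0 proposes to W0; she accepts
  M1 proposes to W0; she switches from M0
  M0 proposes to W1; she accepts
Step 2: Final matching: W0-M1, W1-M0
Step 3: 0-indexed ranks (man's rank of his match, then woman's): 0 + 0 + 1 + 1
Step 4: Total rank sum = 2

2


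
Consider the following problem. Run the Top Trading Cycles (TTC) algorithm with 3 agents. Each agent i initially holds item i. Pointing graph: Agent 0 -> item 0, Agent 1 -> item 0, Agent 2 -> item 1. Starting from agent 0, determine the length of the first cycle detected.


Step 1: Trace the pointer graph from agent 0: 0 -> 0
Step 2: A cycle is detected when we revisit agent 0
Step 3: The cycle is: 0 -> 0
Step 4: Cycle length = 1

1


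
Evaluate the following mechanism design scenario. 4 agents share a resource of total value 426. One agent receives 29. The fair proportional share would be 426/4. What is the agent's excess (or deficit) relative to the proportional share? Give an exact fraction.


Step 1: Proportional share = 426/4 = 213/2
Step 2: Agent's actual allocation = 29
Step 3: Excess = 29 - 213/2 = -155/2

-155/2
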